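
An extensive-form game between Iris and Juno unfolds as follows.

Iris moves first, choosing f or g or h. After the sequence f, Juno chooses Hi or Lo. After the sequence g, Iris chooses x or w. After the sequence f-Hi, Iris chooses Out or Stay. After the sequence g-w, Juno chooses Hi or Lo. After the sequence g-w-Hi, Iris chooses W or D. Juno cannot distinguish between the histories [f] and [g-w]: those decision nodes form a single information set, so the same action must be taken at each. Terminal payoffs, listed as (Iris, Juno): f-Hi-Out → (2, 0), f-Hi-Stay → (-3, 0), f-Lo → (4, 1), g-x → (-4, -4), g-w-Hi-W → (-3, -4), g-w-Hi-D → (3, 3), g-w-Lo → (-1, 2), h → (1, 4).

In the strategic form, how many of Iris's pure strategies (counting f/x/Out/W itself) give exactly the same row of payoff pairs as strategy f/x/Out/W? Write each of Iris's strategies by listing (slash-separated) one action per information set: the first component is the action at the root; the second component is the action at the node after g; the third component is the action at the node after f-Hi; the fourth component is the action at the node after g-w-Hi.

Row for f/x/Out/W (columns Hi, Lo): (2,0) (4,1).
Under f/x/Out/W, Iris's choice at the node after g and at the node after g-w-Hi can never be reached regardless of what Juno does, so varying those choices leaves every outcome unchanged.
Holding the reachable choices fixed and varying the unreachable ones freely already gives 2 × 2 = 4 equivalent strategies.
No other strategy reproduces this row, so those 4 are the full class: f/x/Out/W, f/x/Out/D, f/w/Out/W, f/w/Out/D.

4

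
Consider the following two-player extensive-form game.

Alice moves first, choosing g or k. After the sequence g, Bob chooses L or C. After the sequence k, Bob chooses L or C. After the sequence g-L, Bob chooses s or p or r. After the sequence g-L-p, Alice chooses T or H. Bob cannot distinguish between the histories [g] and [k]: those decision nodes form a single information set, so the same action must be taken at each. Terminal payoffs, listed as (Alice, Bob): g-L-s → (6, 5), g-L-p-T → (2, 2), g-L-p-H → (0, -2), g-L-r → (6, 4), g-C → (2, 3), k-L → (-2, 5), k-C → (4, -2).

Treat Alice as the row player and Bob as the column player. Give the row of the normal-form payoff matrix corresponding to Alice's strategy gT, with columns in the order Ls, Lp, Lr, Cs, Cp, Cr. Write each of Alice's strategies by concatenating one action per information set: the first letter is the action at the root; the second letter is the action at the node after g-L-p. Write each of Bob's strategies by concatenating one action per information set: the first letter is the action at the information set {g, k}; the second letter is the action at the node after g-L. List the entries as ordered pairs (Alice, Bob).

vs Ls: Alice plays g → Bob plays L at [g] → Bob plays s at [g-L] → (6, 5)
vs Lp: Alice plays g → Bob plays L at [g] → Bob plays p at [g-L] → Alice plays T at [g-L-p] → (2, 2)
vs Lr: Alice plays g → Bob plays L at [g] → Bob plays r at [g-L] → (6, 4)
vs Cs: Alice plays g → Bob plays C at [g] → (2, 3)
vs Cp: Alice plays g → Bob plays C at [g] → (2, 3)
vs Cr: Alice plays g → Bob plays C at [g] → (2, 3)

(6,5) (2,2) (6,4) (2,3) (2,3) (2,3)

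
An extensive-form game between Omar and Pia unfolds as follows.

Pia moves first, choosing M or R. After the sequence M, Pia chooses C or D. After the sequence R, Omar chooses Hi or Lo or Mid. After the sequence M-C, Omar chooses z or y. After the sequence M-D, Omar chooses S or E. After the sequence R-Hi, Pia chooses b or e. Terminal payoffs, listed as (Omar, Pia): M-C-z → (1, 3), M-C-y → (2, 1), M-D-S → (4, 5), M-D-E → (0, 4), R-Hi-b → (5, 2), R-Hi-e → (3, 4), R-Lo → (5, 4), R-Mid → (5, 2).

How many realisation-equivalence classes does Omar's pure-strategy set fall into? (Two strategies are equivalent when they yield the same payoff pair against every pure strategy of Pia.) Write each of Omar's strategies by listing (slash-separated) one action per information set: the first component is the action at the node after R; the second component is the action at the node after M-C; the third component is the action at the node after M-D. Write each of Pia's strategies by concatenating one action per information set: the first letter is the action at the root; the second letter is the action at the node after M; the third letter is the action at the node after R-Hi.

Omar has 12 pure strategies: Hi/z/S, Hi/z/E, Hi/y/S, Hi/y/E, Lo/z/S, Lo/z/E, Lo/y/S, Lo/y/E, Mid/z/S, Mid/z/E, Mid/y/S, Mid/y/E. Columns: MCb, MCe, MDb, MDe, RCb, RCe, RDb, RDe.
{Hi/z/S} → row (1,3) (1,3) (4,5) (4,5) (5,2) (3,4) (5,2) (3,4)
{Hi/z/E} → row (1,3) (1,3) (0,4) (0,4) (5,2) (3,4) (5,2) (3,4)
{Hi/y/S} → row (2,1) (2,1) (4,5) (4,5) (5,2) (3,4) (5,2) (3,4)
{Hi/y/E} → row (2,1) (2,1) (0,4) (0,4) (5,2) (3,4) (5,2) (3,4)
{Lo/z/S} → row (1,3) (1,3) (4,5) (4,5) (5,4) (5,4) (5,4) (5,4)
{Lo/z/E} → row (1,3) (1,3) (0,4) (0,4) (5,4) (5,4) (5,4) (5,4)
{Lo/y/S} → row (2,1) (2,1) (4,5) (4,5) (5,4) (5,4) (5,4) (5,4)
{Lo/y/E} → row (2,1) (2,1) (0,4) (0,4) (5,4) (5,4) (5,4) (5,4)
{Mid/z/S} → row (1,3) (1,3) (4,5) (4,5) (5,2) (5,2) (5,2) (5,2)
{Mid/z/E} → row (1,3) (1,3) (0,4) (0,4) (5,2) (5,2) (5,2) (5,2)
{Mid/y/S} → row (2,1) (2,1) (4,5) (4,5) (5,2) (5,2) (5,2) (5,2)
{Mid/y/E} → row (2,1) (2,1) (0,4) (0,4) (5,2) (5,2) (5,2) (5,2)
That's 12 distinct rows out of 12 strategies.

12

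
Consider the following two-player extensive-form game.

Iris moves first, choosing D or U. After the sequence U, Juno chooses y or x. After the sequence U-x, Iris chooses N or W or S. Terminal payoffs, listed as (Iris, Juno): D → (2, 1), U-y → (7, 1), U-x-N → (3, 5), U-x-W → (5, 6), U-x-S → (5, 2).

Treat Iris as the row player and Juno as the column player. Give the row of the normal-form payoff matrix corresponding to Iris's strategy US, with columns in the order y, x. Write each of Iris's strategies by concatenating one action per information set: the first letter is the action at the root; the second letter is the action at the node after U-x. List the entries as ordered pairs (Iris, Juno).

vs y: Iris plays U → Juno plays y at [U] → (7, 1)
vs x: Iris plays U → Juno plays x at [U] → Iris plays S at [U-x] → (5, 2)

(7,1) (5,2)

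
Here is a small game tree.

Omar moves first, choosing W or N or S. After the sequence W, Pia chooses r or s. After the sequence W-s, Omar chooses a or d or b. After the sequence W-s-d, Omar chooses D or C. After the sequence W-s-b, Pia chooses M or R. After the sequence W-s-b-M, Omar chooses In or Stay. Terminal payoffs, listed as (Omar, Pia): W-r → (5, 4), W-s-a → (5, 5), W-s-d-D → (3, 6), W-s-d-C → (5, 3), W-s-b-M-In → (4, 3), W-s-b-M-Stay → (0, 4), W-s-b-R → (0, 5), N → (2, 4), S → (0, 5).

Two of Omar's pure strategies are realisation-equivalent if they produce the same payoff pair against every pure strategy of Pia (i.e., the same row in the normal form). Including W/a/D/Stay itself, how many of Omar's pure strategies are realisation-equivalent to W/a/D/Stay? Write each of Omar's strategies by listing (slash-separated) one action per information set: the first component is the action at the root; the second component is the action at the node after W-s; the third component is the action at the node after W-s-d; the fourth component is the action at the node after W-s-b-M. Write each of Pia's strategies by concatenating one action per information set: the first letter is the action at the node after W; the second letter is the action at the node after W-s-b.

4

Row for W/a/D/Stay (columns rM, rR, sM, sR): (5,4) (5,4) (5,5) (5,5).
Under W/a/D/Stay, Omar's choice at the node after W-s-d and at the node after W-s-b-M can never be reached regardless of what Pia does, so varying those choices leaves every outcome unchanged.
Holding the reachable choices fixed and varying the unreachable ones freely already gives 2 × 2 = 4 equivalent strategies.
No other strategy reproduces this row, so those 4 are the full class: W/a/D/In, W/a/D/Stay, W/a/C/In, W/a/C/Stay.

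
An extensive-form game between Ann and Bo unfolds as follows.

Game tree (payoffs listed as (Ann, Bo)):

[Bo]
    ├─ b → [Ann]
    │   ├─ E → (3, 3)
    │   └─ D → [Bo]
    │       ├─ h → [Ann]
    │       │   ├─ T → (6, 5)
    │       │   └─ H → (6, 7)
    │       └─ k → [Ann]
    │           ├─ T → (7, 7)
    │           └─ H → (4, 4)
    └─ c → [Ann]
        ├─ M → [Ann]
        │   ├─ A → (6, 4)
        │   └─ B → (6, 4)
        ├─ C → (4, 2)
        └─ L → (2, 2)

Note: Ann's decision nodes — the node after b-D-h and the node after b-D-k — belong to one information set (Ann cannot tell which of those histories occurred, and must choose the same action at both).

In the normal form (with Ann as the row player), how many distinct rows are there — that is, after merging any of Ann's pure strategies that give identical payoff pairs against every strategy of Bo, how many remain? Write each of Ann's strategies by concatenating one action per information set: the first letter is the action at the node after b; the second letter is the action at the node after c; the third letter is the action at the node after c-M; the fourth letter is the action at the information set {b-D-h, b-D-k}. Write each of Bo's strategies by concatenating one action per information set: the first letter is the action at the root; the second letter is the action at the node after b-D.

Ann has 24 pure strategies: EMAT, EMAH, EMBT, EMBH, ECAT, ECAH, ECBT, ECBH, ELAT, ELAH, ELBT, ELBH, DMAT, DMAH, DMBT, DMBH, DCAT, DCAH, DCBT, DCBH, DLAT, DLAH, DLBT, DLBH. Columns: bh, bk, ch, ck.
{EMAT, EMAH, EMBT, EMBH} → row (3,3) (3,3) (6,4) (6,4)
{ECAT, ECAH, ECBT, ECBH} → row (3,3) (3,3) (4,2) (4,2)
{ELAT, ELAH, ELBT, ELBH} → row (3,3) (3,3) (2,2) (2,2)
{DMAT, DMBT} → row (6,5) (7,7) (6,4) (6,4)
{DMAH, DMBH} → row (6,7) (4,4) (6,4) (6,4)
{DCAT, DCBT} → row (6,5) (7,7) (4,2) (4,2)
{DCAH, DCBH} → row (6,7) (4,4) (4,2) (4,2)
{DLAT, DLBT} → row (6,5) (7,7) (2,2) (2,2)
{DLAH, DLBH} → row (6,7) (4,4) (2,2) (2,2)
That's 9 distinct rows out of 24 strategies.

9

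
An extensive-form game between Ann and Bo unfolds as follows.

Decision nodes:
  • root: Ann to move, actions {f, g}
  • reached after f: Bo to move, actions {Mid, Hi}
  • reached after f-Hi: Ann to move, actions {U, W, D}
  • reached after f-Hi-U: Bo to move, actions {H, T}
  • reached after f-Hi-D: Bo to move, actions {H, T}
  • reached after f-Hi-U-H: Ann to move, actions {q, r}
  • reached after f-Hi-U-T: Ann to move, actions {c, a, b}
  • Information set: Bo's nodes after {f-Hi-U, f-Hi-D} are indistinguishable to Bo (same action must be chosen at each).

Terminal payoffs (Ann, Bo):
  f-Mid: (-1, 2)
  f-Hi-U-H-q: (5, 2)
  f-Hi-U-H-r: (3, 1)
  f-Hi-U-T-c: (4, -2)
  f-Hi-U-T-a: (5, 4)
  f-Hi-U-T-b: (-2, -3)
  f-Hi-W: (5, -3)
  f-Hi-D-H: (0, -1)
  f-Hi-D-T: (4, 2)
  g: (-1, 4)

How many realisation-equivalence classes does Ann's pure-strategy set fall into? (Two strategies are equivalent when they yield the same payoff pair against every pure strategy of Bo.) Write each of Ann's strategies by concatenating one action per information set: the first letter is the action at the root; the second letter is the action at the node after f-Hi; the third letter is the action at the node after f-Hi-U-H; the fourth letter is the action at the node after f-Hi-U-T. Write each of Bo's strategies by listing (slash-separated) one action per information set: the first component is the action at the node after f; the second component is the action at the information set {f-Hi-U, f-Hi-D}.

Ann has 36 pure strategies: fUqc, fUqa, fUqb, fUrc, fUra, fUrb, fWqc, fWqa, fWqb, fWrc, fWra, fWrb, fDqc, fDqa, fDqb, fDrc, fDra, fDrb, gUqc, gUqa, gUqb, gUrc, gUra, gUrb, gWqc, gWqa, gWqb, gWrc, gWra, gWrb, gDqc, gDqa, gDqb, gDrc, gDra, gDrb. Columns: Mid/H, Mid/T, Hi/H, Hi/T.
{fUqc} → row (-1,2) (-1,2) (5,2) (4,-2)
{fUqa} → row (-1,2) (-1,2) (5,2) (5,4)
{fUqb} → row (-1,2) (-1,2) (5,2) (-2,-3)
{fUrc} → row (-1,2) (-1,2) (3,1) (4,-2)
{fUra} → row (-1,2) (-1,2) (3,1) (5,4)
{fUrb} → row (-1,2) (-1,2) (3,1) (-2,-3)
{fWqc, fWqa, fWqb, fWrc, fWra, fWrb} → row (-1,2) (-1,2) (5,-3) (5,-3)
{fDqc, fDqa, fDqb, fDrc, fDra, fDrb} → row (-1,2) (-1,2) (0,-1) (4,2)
{gUqc, gUqa, gUqb, gUrc, gUra, gUrb, gWqc, gWqa, gWqb, gWrc, gWra, gWrb, gDqc, gDqa, gDqb, gDrc, gDra, gDrb} → row (-1,4) (-1,4) (-1,4) (-1,4)
That's 9 distinct rows out of 36 strategies.

9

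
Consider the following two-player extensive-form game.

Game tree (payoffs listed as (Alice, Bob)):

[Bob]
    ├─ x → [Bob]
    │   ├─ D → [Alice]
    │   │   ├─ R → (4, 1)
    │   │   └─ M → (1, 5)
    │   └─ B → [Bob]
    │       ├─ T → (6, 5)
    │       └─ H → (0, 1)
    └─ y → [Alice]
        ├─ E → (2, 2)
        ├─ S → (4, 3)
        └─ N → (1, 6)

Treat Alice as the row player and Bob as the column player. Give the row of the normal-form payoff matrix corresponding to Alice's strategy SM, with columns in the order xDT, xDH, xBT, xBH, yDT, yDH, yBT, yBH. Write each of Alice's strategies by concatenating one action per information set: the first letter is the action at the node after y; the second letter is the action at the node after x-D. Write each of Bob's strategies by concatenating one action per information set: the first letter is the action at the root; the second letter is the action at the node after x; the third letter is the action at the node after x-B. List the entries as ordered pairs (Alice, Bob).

vs xDT: Bob plays x → Bob plays D at [x] → Alice plays M at [x-D] → (1, 5)
vs xDH: Bob plays x → Bob plays D at [x] → Alice plays M at [x-D] → (1, 5)
vs xBT: Bob plays x → Bob plays B at [x] → Bob plays T at [x-B] → (6, 5)
vs xBH: Bob plays x → Bob plays B at [x] → Bob plays H at [x-B] → (0, 1)
vs yDT: Bob plays y → Alice plays S at [y] → (4, 3)
vs yDH: Bob plays y → Alice plays S at [y] → (4, 3)
vs yBT: Bob plays y → Alice plays S at [y] → (4, 3)
vs yBH: Bob plays y → Alice plays S at [y] → (4, 3)

(1,5) (1,5) (6,5) (0,1) (4,3) (4,3) (4,3) (4,3)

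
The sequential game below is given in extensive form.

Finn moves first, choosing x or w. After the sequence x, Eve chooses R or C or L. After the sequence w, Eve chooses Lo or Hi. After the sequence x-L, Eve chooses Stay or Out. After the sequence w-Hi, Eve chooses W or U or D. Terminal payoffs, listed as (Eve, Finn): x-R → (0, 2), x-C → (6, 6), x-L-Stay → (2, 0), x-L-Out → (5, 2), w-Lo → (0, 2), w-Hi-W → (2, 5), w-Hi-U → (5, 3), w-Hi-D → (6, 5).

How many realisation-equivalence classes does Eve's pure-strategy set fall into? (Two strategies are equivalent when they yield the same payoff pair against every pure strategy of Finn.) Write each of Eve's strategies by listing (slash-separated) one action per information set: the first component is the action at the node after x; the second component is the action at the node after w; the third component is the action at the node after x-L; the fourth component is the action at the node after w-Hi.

Eve has 36 pure strategies: R/Lo/Stay/W, R/Lo/Stay/U, R/Lo/Stay/D, R/Lo/Out/W, R/Lo/Out/U, R/Lo/Out/D, R/Hi/Stay/W, R/Hi/Stay/U, R/Hi/Stay/D, R/Hi/Out/W, R/Hi/Out/U, R/Hi/Out/D, C/Lo/Stay/W, C/Lo/Stay/U, C/Lo/Stay/D, C/Lo/Out/W, C/Lo/Out/U, C/Lo/Out/D, C/Hi/Stay/W, C/Hi/Stay/U, C/Hi/Stay/D, C/Hi/Out/W, C/Hi/Out/U, C/Hi/Out/D, L/Lo/Stay/W, L/Lo/Stay/U, L/Lo/Stay/D, L/Lo/Out/W, L/Lo/Out/U, L/Lo/Out/D, L/Hi/Stay/W, L/Hi/Stay/U, L/Hi/Stay/D, L/Hi/Out/W, L/Hi/Out/U, L/Hi/Out/D. Columns: x, w.
{R/Lo/Stay/W, R/Lo/Stay/U, R/Lo/Stay/D, R/Lo/Out/W, R/Lo/Out/U, R/Lo/Out/D} → row (0,2) (0,2)
{R/Hi/Stay/W, R/Hi/Out/W} → row (0,2) (2,5)
{R/Hi/Stay/U, R/Hi/Out/U} → row (0,2) (5,3)
{R/Hi/Stay/D, R/Hi/Out/D} → row (0,2) (6,5)
{C/Lo/Stay/W, C/Lo/Stay/U, C/Lo/Stay/D, C/Lo/Out/W, C/Lo/Out/U, C/Lo/Out/D} → row (6,6) (0,2)
{C/Hi/Stay/W, C/Hi/Out/W} → row (6,6) (2,5)
{C/Hi/Stay/U, C/Hi/Out/U} → row (6,6) (5,3)
{C/Hi/Stay/D, C/Hi/Out/D} → row (6,6) (6,5)
{L/Lo/Stay/W, L/Lo/Stay/U, L/Lo/Stay/D} → row (2,0) (0,2)
{L/Lo/Out/W, L/Lo/Out/U, L/Lo/Out/D} → row (5,2) (0,2)
{L/Hi/Stay/W} → row (2,0) (2,5)
{L/Hi/Stay/U} → row (2,0) (5,3)
{L/Hi/Stay/D} → row (2,0) (6,5)
{L/Hi/Out/W} → row (5,2) (2,5)
{L/Hi/Out/U} → row (5,2) (5,3)
{L/Hi/Out/D} → row (5,2) (6,5)
That's 16 distinct rows out of 36 strategies.

16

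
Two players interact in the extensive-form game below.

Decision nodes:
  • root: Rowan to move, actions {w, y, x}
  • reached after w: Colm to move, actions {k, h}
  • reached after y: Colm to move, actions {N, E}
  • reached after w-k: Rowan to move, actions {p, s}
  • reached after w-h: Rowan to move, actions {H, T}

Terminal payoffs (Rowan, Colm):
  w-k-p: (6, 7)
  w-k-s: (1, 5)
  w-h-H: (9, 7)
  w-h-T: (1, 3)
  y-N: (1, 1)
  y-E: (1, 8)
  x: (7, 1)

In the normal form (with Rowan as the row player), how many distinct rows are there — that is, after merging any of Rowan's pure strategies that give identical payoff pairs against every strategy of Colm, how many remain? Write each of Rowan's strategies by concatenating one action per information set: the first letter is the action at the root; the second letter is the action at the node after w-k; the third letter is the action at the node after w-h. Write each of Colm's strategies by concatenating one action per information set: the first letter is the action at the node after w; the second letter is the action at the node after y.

6

Rowan has 12 pure strategies: wpH, wpT, wsH, wsT, ypH, ypT, ysH, ysT, xpH, xpT, xsH, xsT. Columns: kN, kE, hN, hE.
{wpH} → row (6,7) (6,7) (9,7) (9,7)
{wpT} → row (6,7) (6,7) (1,3) (1,3)
{wsH} → row (1,5) (1,5) (9,7) (9,7)
{wsT} → row (1,5) (1,5) (1,3) (1,3)
{ypH, ypT, ysH, ysT} → row (1,1) (1,8) (1,1) (1,8)
{xpH, xpT, xsH, xsT} → row (7,1) (7,1) (7,1) (7,1)
That's 6 distinct rows out of 12 strategies.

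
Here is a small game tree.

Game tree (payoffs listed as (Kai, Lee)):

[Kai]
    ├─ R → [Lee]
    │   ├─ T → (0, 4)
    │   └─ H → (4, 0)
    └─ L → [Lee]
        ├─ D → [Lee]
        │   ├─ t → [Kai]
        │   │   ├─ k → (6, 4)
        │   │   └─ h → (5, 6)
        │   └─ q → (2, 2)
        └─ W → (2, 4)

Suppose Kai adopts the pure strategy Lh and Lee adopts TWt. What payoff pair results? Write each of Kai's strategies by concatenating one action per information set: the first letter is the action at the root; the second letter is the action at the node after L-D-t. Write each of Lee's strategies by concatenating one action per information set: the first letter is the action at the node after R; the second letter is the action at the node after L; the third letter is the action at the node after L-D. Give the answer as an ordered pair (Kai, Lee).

(2, 4)

Trace the play path from the root:
  Kai plays L
  Lee plays W at [L]
→ terminal payoff (2, 4).
(Kai's choice at the node after L-D-t is never reached on this path, so it doesn't affect the outcome.)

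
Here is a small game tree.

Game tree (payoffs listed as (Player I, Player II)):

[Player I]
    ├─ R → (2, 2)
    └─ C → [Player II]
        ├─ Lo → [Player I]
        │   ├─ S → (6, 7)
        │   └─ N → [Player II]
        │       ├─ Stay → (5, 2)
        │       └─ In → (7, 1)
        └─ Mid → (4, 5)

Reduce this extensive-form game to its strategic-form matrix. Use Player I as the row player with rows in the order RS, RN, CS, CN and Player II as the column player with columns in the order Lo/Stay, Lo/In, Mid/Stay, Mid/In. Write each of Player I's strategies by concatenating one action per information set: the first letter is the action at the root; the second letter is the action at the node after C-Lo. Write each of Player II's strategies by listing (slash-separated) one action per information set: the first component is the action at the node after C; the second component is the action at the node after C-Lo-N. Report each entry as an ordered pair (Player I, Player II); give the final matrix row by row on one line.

RS: (2,2) (2,2) (2,2) (2,2) | RN: (2,2) (2,2) (2,2) (2,2) | CS: (6,7) (6,7) (4,5) (4,5) | CN: (5,2) (7,1) (4,5) (4,5)

Row RS: Lo/Stay→(2,2), Lo/In→(2,2), Mid/Stay→(2,2), Mid/In→(2,2)
Row RN: Lo/Stay→(2,2), Lo/In→(2,2), Mid/Stay→(2,2), Mid/In→(2,2)
Row CS: Lo/Stay→(6,7), Lo/In→(6,7), Mid/Stay→(4,5), Mid/In→(4,5)
Row CN: Lo/Stay→(5,2), Lo/In→(7,1), Mid/Stay→(4,5), Mid/In→(4,5)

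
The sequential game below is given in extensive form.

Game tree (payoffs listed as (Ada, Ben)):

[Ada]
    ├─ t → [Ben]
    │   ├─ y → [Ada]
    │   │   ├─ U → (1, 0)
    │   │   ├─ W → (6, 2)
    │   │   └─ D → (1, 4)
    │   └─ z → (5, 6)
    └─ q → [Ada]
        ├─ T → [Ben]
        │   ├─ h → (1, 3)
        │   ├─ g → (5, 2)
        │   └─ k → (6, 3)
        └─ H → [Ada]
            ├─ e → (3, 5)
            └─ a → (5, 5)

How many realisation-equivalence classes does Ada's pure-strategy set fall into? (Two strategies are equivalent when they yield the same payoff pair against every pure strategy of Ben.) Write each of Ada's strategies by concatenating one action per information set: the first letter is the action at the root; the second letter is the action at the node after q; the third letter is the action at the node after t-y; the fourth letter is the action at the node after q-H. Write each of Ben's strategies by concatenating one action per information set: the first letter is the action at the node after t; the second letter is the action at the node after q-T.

6

Ada has 24 pure strategies: tTUe, tTUa, tTWe, tTWa, tTDe, tTDa, tHUe, tHUa, tHWe, tHWa, tHDe, tHDa, qTUe, qTUa, qTWe, qTWa, qTDe, qTDa, qHUe, qHUa, qHWe, qHWa, qHDe, qHDa. Columns: yh, yg, yk, zh, zg, zk.
{tTUe, tTUa, tHUe, tHUa} → row (1,0) (1,0) (1,0) (5,6) (5,6) (5,6)
{tTWe, tTWa, tHWe, tHWa} → row (6,2) (6,2) (6,2) (5,6) (5,6) (5,6)
{tTDe, tTDa, tHDe, tHDa} → row (1,4) (1,4) (1,4) (5,6) (5,6) (5,6)
{qTUe, qTUa, qTWe, qTWa, qTDe, qTDa} → row (1,3) (5,2) (6,3) (1,3) (5,2) (6,3)
{qHUe, qHWe, qHDe} → row (3,5) (3,5) (3,5) (3,5) (3,5) (3,5)
{qHUa, qHWa, qHDa} → row (5,5) (5,5) (5,5) (5,5) (5,5) (5,5)
That's 6 distinct rows out of 24 strategies.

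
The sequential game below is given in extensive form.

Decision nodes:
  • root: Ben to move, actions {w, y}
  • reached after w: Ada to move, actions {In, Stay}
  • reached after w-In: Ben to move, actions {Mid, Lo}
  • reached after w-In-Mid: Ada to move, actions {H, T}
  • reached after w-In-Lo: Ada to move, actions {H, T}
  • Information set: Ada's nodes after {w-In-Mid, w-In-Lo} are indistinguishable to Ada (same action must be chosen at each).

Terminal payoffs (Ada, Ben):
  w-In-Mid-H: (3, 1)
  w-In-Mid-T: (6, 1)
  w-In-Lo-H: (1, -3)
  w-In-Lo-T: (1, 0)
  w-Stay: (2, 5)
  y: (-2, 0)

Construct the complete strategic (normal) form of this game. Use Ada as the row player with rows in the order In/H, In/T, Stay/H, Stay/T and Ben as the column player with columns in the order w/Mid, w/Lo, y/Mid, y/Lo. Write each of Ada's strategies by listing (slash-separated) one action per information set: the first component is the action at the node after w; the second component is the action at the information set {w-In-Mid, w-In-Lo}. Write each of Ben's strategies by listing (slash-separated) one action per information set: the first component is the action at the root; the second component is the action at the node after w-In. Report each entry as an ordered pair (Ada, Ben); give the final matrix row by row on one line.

In/H: (3,1) (1,-3) (-2,0) (-2,0) | In/T: (6,1) (1,0) (-2,0) (-2,0) | Stay/H: (2,5) (2,5) (-2,0) (-2,0) | Stay/T: (2,5) (2,5) (-2,0) (-2,0)

Row In/H: w/Mid→(3,1), w/Lo→(1,-3), y/Mid→(-2,0), y/Lo→(-2,0)
Row In/T: w/Mid→(6,1), w/Lo→(1,0), y/Mid→(-2,0), y/Lo→(-2,0)
Row Stay/H: w/Mid→(2,5), w/Lo→(2,5), y/Mid→(-2,0), y/Lo→(-2,0)
Row Stay/T: w/Mid→(2,5), w/Lo→(2,5), y/Mid→(-2,0), y/Lo→(-2,0)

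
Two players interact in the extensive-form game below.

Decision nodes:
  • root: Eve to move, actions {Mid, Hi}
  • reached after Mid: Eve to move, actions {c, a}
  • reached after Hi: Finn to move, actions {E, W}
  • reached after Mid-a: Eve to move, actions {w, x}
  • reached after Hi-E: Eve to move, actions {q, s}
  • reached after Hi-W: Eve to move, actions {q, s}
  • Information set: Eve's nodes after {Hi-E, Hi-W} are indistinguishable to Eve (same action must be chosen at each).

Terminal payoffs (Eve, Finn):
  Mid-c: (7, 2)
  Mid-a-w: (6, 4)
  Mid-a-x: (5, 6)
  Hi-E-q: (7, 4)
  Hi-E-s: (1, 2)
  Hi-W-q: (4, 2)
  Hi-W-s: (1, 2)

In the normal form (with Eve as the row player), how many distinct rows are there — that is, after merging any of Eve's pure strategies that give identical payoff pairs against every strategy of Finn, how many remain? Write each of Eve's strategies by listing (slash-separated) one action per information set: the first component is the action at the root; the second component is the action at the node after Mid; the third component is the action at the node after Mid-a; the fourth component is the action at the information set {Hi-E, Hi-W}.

5

Eve has 16 pure strategies: Mid/c/w/q, Mid/c/w/s, Mid/c/x/q, Mid/c/x/s, Mid/a/w/q, Mid/a/w/s, Mid/a/x/q, Mid/a/x/s, Hi/c/w/q, Hi/c/w/s, Hi/c/x/q, Hi/c/x/s, Hi/a/w/q, Hi/a/w/s, Hi/a/x/q, Hi/a/x/s. Columns: E, W.
{Mid/c/w/q, Mid/c/w/s, Mid/c/x/q, Mid/c/x/s} → row (7,2) (7,2)
{Mid/a/w/q, Mid/a/w/s} → row (6,4) (6,4)
{Mid/a/x/q, Mid/a/x/s} → row (5,6) (5,6)
{Hi/c/w/q, Hi/c/x/q, Hi/a/w/q, Hi/a/x/q} → row (7,4) (4,2)
{Hi/c/w/s, Hi/c/x/s, Hi/a/w/s, Hi/a/x/s} → row (1,2) (1,2)
That's 5 distinct rows out of 16 strategies.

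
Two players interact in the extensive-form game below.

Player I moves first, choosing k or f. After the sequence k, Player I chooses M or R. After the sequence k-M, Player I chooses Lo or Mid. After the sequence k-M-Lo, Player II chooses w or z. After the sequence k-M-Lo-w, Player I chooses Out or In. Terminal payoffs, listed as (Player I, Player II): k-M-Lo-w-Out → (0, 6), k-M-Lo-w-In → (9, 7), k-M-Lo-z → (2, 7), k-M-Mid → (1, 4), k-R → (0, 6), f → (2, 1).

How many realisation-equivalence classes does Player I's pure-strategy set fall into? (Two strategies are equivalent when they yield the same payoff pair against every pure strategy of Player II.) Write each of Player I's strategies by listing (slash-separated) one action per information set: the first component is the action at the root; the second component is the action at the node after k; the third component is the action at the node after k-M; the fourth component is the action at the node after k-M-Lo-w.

Player I has 16 pure strategies: k/M/Lo/Out, k/M/Lo/In, k/M/Mid/Out, k/M/Mid/In, k/R/Lo/Out, k/R/Lo/In, k/R/Mid/Out, k/R/Mid/In, f/M/Lo/Out, f/M/Lo/In, f/M/Mid/Out, f/M/Mid/In, f/R/Lo/Out, f/R/Lo/In, f/R/Mid/Out, f/R/Mid/In. Columns: w, z.
{k/M/Lo/Out} → row (0,6) (2,7)
{k/M/Lo/In} → row (9,7) (2,7)
{k/M/Mid/Out, k/M/Mid/In} → row (1,4) (1,4)
{k/R/Lo/Out, k/R/Lo/In, k/R/Mid/Out, k/R/Mid/In} → row (0,6) (0,6)
{f/M/Lo/Out, f/M/Lo/In, f/M/Mid/Out, f/M/Mid/In, f/R/Lo/Out, f/R/Lo/In, f/R/Mid/Out, f/R/Mid/In} → row (2,1) (2,1)
That's 5 distinct rows out of 16 strategies.

5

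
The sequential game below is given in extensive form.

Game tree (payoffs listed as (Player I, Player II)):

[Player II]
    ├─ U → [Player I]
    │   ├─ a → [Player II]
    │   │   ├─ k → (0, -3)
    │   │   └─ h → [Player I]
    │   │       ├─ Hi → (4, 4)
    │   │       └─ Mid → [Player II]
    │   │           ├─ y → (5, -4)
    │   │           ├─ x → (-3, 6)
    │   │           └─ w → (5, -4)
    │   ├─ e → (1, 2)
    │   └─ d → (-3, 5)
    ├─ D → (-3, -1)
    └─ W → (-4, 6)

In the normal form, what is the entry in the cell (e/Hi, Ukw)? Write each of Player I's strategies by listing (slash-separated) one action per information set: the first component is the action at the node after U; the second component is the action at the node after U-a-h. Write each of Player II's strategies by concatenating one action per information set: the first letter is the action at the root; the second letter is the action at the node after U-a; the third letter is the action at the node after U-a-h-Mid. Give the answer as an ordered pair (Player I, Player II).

(1, 2)

Trace the play path from the root:
  Player II plays U
  Player I plays e at [U]
→ terminal payoff (1, 2).
(Player I's choice at the node after U-a-h is never reached on this path, so it doesn't affect the outcome.)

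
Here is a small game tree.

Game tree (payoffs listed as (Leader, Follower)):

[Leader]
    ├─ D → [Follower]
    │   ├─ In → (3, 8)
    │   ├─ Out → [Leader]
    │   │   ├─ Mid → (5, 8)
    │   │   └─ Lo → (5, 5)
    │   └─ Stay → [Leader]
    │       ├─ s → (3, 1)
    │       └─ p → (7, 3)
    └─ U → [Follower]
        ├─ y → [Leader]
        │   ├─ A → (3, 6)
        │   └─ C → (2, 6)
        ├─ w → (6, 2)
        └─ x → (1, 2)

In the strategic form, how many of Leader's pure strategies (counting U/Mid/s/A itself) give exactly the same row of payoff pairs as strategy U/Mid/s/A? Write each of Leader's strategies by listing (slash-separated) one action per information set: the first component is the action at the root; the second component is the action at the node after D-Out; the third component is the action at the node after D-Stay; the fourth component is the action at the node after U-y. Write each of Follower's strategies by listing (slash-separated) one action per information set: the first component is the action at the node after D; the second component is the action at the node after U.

4

Row for U/Mid/s/A (columns In/y, In/w, In/x, Out/y, Out/w, Out/x, Stay/y, Stay/w, Stay/x): (3,6) (6,2) (1,2) (3,6) (6,2) (1,2) (3,6) (6,2) (1,2).
Under U/Mid/s/A, Leader's choice at the node after D-Out and at the node after D-Stay can never be reached regardless of what Follower does, so varying those choices leaves every outcome unchanged.
Holding the reachable choices fixed and varying the unreachable ones freely already gives 2 × 2 = 4 equivalent strategies.
No other strategy reproduces this row, so those 4 are the full class: U/Mid/s/A, U/Mid/p/A, U/Lo/s/A, U/Lo/p/A.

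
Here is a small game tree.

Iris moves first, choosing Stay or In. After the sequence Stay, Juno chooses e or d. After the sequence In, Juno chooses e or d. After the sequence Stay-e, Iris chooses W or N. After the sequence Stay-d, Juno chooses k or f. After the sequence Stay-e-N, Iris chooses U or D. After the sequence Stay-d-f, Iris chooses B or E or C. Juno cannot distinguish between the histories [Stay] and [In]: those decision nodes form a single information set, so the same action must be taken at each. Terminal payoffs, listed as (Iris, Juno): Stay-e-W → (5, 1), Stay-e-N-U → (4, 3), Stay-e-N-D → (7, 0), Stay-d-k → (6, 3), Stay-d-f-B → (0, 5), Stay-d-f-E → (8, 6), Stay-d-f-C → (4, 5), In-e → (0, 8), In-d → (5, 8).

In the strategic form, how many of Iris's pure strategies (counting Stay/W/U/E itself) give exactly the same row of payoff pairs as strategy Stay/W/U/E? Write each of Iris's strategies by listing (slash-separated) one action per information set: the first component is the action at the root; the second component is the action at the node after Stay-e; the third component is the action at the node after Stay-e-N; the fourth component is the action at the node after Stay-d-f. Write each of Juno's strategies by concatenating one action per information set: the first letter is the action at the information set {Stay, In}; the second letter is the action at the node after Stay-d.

Row for Stay/W/U/E (columns ek, ef, dk, df): (5,1) (5,1) (6,3) (8,6).
Under Stay/W/U/E, Iris's choice at the node after Stay-e-N can never be reached regardless of what Juno does, so varying those choices leaves every outcome unchanged.
Holding the reachable choices fixed and varying the unreachable one freely already gives 2 equivalent strategies.
No other strategy reproduces this row, so those 2 are the full class: Stay/W/U/E, Stay/W/D/E.

2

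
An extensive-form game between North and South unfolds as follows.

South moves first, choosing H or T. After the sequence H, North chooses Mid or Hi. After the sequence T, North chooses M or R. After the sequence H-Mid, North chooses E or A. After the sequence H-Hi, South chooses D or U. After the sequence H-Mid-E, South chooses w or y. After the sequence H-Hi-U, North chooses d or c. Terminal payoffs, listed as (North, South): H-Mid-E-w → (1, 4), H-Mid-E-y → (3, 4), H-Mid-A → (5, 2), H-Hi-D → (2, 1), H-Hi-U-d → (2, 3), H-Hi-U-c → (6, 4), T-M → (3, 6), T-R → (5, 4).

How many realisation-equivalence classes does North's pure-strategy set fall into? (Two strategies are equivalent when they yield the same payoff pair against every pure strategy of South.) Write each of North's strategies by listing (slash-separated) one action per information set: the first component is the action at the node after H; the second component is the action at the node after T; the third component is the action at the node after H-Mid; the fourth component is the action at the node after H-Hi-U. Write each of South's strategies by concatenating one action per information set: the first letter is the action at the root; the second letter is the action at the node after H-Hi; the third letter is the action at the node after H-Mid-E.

North has 16 pure strategies: Mid/M/E/d, Mid/M/E/c, Mid/M/A/d, Mid/M/A/c, Mid/R/E/d, Mid/R/E/c, Mid/R/A/d, Mid/R/A/c, Hi/M/E/d, Hi/M/E/c, Hi/M/A/d, Hi/M/A/c, Hi/R/E/d, Hi/R/E/c, Hi/R/A/d, Hi/R/A/c. Columns: HDw, HDy, HUw, HUy, TDw, TDy, TUw, TUy.
{Mid/M/E/d, Mid/M/E/c} → row (1,4) (3,4) (1,4) (3,4) (3,6) (3,6) (3,6) (3,6)
{Mid/M/A/d, Mid/M/A/c} → row (5,2) (5,2) (5,2) (5,2) (3,6) (3,6) (3,6) (3,6)
{Mid/R/E/d, Mid/R/E/c} → row (1,4) (3,4) (1,4) (3,4) (5,4) (5,4) (5,4) (5,4)
{Mid/R/A/d, Mid/R/A/c} → row (5,2) (5,2) (5,2) (5,2) (5,4) (5,4) (5,4) (5,4)
{Hi/M/E/d, Hi/M/A/d} → row (2,1) (2,1) (2,3) (2,3) (3,6) (3,6) (3,6) (3,6)
{Hi/M/E/c, Hi/M/A/c} → row (2,1) (2,1) (6,4) (6,4) (3,6) (3,6) (3,6) (3,6)
{Hi/R/E/d, Hi/R/A/d} → row (2,1) (2,1) (2,3) (2,3) (5,4) (5,4) (5,4) (5,4)
{Hi/R/E/c, Hi/R/A/c} → row (2,1) (2,1) (6,4) (6,4) (5,4) (5,4) (5,4) (5,4)
That's 8 distinct rows out of 16 strategies.

8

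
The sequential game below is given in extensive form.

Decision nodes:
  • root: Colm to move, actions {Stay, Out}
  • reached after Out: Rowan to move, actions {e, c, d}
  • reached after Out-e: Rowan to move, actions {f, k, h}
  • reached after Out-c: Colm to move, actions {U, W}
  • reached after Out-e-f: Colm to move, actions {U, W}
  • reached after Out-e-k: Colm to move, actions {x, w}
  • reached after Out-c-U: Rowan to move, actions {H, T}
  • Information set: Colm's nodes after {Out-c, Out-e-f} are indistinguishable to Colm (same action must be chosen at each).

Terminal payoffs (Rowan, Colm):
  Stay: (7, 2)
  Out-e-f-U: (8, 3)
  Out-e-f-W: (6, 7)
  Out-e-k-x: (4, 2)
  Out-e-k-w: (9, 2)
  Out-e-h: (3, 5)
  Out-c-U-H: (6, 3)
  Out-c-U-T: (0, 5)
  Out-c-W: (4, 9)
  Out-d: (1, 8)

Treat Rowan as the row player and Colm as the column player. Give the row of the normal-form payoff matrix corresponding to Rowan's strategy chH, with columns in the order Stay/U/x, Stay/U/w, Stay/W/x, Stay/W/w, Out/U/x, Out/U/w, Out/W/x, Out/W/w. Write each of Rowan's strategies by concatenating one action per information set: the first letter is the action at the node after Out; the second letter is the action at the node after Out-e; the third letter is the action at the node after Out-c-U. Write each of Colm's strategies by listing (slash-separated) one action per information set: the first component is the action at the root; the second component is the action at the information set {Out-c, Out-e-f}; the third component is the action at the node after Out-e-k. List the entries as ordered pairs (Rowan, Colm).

vs Stay/U/x: Colm plays Stay → (7, 2)
vs Stay/U/w: Colm plays Stay → (7, 2)
vs Stay/W/x: Colm plays Stay → (7, 2)
vs Stay/W/w: Colm plays Stay → (7, 2)
vs Out/U/x: Colm plays Out → Rowan plays c at [Out] → Colm plays U at [Out-c] → Rowan plays H at [Out-c-U] → (6, 3)
vs Out/U/w: Colm plays Out → Rowan plays c at [Out] → Colm plays U at [Out-c] → Rowan plays H at [Out-c-U] → (6, 3)
vs Out/W/x: Colm plays Out → Rowan plays c at [Out] → Colm plays W at [Out-c] → (4, 9)
vs Out/W/w: Colm plays Out → Rowan plays c at [Out] → Colm plays W at [Out-c] → (4, 9)

(7,2) (7,2) (7,2) (7,2) (6,3) (6,3) (4,9) (4,9)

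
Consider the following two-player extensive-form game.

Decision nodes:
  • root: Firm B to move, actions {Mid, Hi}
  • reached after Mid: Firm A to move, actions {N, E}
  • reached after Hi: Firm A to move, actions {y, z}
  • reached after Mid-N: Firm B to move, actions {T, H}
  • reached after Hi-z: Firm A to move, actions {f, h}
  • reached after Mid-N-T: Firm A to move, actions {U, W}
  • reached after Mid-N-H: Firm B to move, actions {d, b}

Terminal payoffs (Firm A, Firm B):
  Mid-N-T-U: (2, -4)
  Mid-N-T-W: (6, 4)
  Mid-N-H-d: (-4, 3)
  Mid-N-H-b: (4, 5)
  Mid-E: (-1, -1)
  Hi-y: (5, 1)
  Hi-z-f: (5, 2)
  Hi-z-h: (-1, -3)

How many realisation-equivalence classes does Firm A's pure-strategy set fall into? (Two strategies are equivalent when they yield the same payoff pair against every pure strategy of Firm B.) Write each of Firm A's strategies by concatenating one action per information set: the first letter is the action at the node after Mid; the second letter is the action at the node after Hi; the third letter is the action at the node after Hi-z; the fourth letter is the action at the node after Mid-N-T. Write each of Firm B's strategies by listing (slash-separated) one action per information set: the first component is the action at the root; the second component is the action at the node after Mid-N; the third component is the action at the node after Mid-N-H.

9

Firm A has 16 pure strategies: NyfU, NyfW, NyhU, NyhW, NzfU, NzfW, NzhU, NzhW, EyfU, EyfW, EyhU, EyhW, EzfU, EzfW, EzhU, EzhW. Columns: Mid/T/d, Mid/T/b, Mid/H/d, Mid/H/b, Hi/T/d, Hi/T/b, Hi/H/d, Hi/H/b.
{NyfU, NyhU} → row (2,-4) (2,-4) (-4,3) (4,5) (5,1) (5,1) (5,1) (5,1)
{NyfW, NyhW} → row (6,4) (6,4) (-4,3) (4,5) (5,1) (5,1) (5,1) (5,1)
{NzfU} → row (2,-4) (2,-4) (-4,3) (4,5) (5,2) (5,2) (5,2) (5,2)
{NzfW} → row (6,4) (6,4) (-4,3) (4,5) (5,2) (5,2) (5,2) (5,2)
{NzhU} → row (2,-4) (2,-4) (-4,3) (4,5) (-1,-3) (-1,-3) (-1,-3) (-1,-3)
{NzhW} → row (6,4) (6,4) (-4,3) (4,5) (-1,-3) (-1,-3) (-1,-3) (-1,-3)
{EyfU, EyfW, EyhU, EyhW} → row (-1,-1) (-1,-1) (-1,-1) (-1,-1) (5,1) (5,1) (5,1) (5,1)
{EzfU, EzfW} → row (-1,-1) (-1,-1) (-1,-1) (-1,-1) (5,2) (5,2) (5,2) (5,2)
{EzhU, EzhW} → row (-1,-1) (-1,-1) (-1,-1) (-1,-1) (-1,-3) (-1,-3) (-1,-3) (-1,-3)
That's 9 distinct rows out of 16 strategies.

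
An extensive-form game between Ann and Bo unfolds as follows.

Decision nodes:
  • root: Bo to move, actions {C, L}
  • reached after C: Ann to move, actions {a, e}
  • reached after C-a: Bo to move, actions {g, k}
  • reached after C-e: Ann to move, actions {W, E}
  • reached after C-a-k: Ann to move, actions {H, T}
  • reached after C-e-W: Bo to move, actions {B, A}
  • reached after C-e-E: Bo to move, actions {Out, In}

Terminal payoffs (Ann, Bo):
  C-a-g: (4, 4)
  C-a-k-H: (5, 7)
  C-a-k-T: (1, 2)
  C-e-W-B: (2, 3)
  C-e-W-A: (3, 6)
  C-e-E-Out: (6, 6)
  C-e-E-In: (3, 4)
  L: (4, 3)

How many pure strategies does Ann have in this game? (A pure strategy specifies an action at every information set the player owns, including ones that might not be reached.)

8

Ann owns the node after C with actions {a, e} — two choices.
Ann owns the node after C-e with actions {W, E} — two choices.
Ann owns the node after C-a-k with actions {H, T} — two choices.
A pure strategy fixes one action at each information set independently, so the count is the product 2 × 2 × 2 = 8.
(For reference, Bo has 16 pure strategies, giving a 8×16 normal-form matrix.)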